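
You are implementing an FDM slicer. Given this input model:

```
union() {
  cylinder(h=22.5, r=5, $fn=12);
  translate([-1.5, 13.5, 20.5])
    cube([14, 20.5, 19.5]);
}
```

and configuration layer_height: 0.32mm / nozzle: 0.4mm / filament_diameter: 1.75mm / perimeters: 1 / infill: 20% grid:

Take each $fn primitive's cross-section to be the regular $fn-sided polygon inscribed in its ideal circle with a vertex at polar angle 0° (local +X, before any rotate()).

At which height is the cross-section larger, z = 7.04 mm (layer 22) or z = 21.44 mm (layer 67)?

Layer 22 (z = 7.04): the r=5 cylinder gives a regular 12-gon of circumradius 5 (constant along its height) (area = (12/2)·5.000²·sin(360°/12) = 75.00 mm²); the cube at (-1.5, 13.5) is absent (z outside [20.5, 40]); Combining (union): only the r=5 cylinder is present, so the union is just that shape — area = 75.00 mm². So its area = 75.00 mm². Layer 67 (z = 21.44): the r=5 cylinder gives a regular 12-gon of circumradius 5 (constant along its height) (area = (12/2)·5.000²·sin(360°/12) = 75.00 mm²); the 14×20.5 cube at (-1.5, 13.5) contributes its full rectangle (area 287.00 mm²); Combining (union): the 2 present regions are separate (no shared area or edge), so areas and boundary lengths simply add and each stays a separate island — area = 362.00 mm². So its area = 362.00 mm². Layer 67 is larger (362.00 vs 75.00 mm²).

layer 67 (z = 21.44 mm)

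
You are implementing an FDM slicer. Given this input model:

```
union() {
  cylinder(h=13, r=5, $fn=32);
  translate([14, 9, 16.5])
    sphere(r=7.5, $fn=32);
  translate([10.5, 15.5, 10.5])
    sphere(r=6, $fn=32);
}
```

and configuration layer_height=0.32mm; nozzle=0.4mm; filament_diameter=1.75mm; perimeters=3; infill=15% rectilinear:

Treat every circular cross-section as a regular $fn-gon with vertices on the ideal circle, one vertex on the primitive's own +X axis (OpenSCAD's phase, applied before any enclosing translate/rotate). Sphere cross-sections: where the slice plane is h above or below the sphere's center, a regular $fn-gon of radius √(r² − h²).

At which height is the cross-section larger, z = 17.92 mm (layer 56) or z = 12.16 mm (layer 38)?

layer 38 (z = 12.16 mm)

Layer 56 (z = 17.92): the cylinder is not intersected at this z (z outside [0, 13]); the sphere at (14, 9): section is a regular 32-gon, circumradius = √(r²−h²) = √(7.5²−1.42²) = 7.364 (area = (32/2)·7.364²·sin(360°/32) = 169.29 mm²); the sphere at (10.5, 15.5) does not reach this height (|z−center|=7.420 > r=6); Combining (union): only the r=7.5 sphere at (14, 9) is present, so the union is just that shape — area = 169.29 mm². So its area = 169.29 mm². Layer 38 (z = 12.16): the cylinder: section is a regular 32-gon, circumradius r=5 (area = (32/2)·5.000²·sin(360°/32) = 78.04 mm²); the r=7.5 sphere at (14, 9) slices to a regular 32-gon of circumradius 6.117 (√(r²−h²) with h=4.34 from center) (area = (32/2)·6.117²·sin(360°/32) = 116.79 mm²); the r=6 sphere at (10.5, 15.5) slices to a regular 32-gon of circumradius 5.766 (√(r²−h²) with h=1.66 from center) (area = (32/2)·5.766²·sin(360°/32) = 103.77 mm²); Taking the union: the regions partially overlap — summed areas 298.59 mm² minus the doubly-counted overlap 28.77 mm² gives 269.82 mm² — area = 269.82 mm². So its area = 269.82 mm². Layer 38 is larger (269.82 vs 169.29 mm²).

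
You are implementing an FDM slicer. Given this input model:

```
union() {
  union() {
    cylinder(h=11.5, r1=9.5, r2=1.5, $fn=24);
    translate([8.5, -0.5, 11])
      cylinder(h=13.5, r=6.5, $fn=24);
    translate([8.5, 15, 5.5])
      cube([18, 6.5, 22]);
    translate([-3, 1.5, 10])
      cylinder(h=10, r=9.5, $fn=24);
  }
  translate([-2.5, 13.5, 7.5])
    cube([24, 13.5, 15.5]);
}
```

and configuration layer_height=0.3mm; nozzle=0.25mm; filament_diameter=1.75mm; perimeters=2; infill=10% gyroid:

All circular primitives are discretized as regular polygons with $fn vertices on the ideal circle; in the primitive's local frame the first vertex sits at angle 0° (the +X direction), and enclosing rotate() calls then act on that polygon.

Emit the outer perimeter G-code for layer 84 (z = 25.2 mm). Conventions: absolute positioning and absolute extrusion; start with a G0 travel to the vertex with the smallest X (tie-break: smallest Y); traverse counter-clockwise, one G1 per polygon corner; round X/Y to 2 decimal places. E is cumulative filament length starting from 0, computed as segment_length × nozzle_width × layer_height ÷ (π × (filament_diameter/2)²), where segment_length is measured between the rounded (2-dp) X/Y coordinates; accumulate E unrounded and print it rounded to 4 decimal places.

G0 X8.50 Y15.00 Z25.20
G1 X26.50 Y15.00 E0.5613
G1 X26.50 Y21.50 E0.7639
G1 X8.50 Y21.50 E1.3252
G1 X8.50 Y15.00 E1.5279

At z = 25.2 mm: the cone does not reach this height (z outside [0, 11.5]); the cylinder at (8.5, -0.5) does not reach this height (z outside [11, 24.5]); the cube at (8.5, 15) (footprint 18×6.5) is included at this height; the cylinder at (-3, 1.5) is absent (z outside [10, 20]); Combining (union): only the 18×6.5 cube at (8.5, 15) is present, so the union is just that shape — 1 connected region; the cube at (-2.5, 13.5) is not intersected at this z (z outside [7.5, 23]); Taking the union: only the result so far is present, so the union is just that shape — 1 connected region. The outline is a single polygon with 4 vertices. Extrusion per mm of travel: 0.25 × 0.3 / (π × 0.875²) = 0.031181. Accumulating E over each segment gives final E = 1.5279.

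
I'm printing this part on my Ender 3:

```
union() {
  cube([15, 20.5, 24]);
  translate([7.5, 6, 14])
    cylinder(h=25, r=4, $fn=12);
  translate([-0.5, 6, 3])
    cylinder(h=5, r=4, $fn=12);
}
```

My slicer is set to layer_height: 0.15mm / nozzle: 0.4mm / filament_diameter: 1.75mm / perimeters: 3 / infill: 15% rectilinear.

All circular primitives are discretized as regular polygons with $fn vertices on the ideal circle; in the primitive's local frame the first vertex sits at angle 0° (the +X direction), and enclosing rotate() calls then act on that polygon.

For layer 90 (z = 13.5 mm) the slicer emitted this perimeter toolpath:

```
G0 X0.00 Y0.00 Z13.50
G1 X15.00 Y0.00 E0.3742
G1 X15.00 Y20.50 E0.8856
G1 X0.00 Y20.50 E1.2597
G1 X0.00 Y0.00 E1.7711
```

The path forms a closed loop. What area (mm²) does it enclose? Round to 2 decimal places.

Apply the shoelace formula to the sequence of (X, Y) vertices; enclosed area = 307.50 mm².

307.50 mm²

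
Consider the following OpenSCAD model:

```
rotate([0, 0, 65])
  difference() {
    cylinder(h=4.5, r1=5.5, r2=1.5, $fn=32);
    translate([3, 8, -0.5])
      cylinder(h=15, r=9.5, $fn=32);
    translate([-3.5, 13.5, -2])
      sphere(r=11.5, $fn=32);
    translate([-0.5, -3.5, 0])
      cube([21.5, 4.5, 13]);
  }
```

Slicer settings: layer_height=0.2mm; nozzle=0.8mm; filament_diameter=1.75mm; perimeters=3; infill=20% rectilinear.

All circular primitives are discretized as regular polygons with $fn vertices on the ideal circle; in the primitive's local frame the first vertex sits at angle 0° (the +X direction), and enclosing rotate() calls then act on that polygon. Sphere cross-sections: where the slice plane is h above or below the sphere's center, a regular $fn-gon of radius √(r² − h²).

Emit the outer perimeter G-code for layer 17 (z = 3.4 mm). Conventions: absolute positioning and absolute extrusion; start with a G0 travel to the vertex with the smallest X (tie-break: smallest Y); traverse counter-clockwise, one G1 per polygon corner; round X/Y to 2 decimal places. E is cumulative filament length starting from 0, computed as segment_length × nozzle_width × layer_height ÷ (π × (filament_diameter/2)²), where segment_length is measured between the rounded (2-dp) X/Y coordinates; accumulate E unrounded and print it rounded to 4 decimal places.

G0 X-1.26 Y-2.12 Z3.40
G1 X-1.05 Y-2.25 E0.0164
G1 X-0.59 Y-2.41 E0.0488
G1 X-0.11 Y-2.48 E0.0811
G1 X0.38 Y-2.45 E0.1138
G1 X0.85 Y-2.33 E0.1460
G1 X1.29 Y-2.12 E0.1784
G1 X1.67 Y-1.83 E0.2102
G1 X1.99 Y-1.48 E0.2418
G1 X0.53 Y-0.80 E0.3489
G1 X0.44 Y-0.90 E0.3579
G1 X-1.05 Y-2.02 E0.4819
G1 X-1.26 Y-2.12 E0.4973

At z = 3.4 mm: the cone (r1=5.5→r2=1.5) has section circumradius 2.478 here — a regular 32-gon; the r=9.5 cylinder at (3, 8) gives a regular 32-gon of circumradius 9.5 (constant along its height); the sphere at (-3.5, 13.5): section is a regular 32-gon, circumradius = √(r²−h²) = √(11.5²−5.4²) = 10.153; the cube at (-0.5, -3.5) is present — its section is the full 21.5×4.5 rectangle; After the difference (first − rest): starting from the cone, the r=9.5 cylinder at (3, 8) partially overlaps it — only the 13.59 mm² overlap (of its 281.71 mm²) is removed, clipping the outline; the r=11.5 sphere at (-3.5, 13.5) misses the remaining region (no effect); the 21.5×4.5 cube at (-0.5, -3.5) partially overlaps it — only the 2.64 mm² overlap (of its 96.75 mm²) is removed, clipping the outline — 1 connected region; (rotated 65° about Z; rotation is an isometry so areas/perimeters/island counts are preserved). The outline is a single polygon with 12 vertices. Extrusion per mm of travel: 0.8 × 0.2 / (π × 0.875²) = 0.066520. Accumulating E over each segment gives final E = 0.4973.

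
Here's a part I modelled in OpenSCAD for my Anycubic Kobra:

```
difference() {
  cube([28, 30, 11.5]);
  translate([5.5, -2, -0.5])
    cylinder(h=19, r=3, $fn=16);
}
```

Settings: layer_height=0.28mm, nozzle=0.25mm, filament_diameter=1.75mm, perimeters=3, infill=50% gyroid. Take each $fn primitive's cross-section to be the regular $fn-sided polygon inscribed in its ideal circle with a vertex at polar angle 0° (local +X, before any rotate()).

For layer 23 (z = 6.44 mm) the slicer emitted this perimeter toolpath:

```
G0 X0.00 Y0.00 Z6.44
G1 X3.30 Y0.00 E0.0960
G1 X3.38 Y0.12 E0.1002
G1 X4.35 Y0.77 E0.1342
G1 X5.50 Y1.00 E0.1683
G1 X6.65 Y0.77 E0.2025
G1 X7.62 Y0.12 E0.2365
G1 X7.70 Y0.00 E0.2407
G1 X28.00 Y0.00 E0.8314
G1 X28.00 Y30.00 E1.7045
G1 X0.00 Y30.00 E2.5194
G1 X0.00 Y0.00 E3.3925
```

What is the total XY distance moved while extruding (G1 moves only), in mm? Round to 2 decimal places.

116.57 mm

Sum the Euclidean lengths of each G1 segment: total = 116.57 mm.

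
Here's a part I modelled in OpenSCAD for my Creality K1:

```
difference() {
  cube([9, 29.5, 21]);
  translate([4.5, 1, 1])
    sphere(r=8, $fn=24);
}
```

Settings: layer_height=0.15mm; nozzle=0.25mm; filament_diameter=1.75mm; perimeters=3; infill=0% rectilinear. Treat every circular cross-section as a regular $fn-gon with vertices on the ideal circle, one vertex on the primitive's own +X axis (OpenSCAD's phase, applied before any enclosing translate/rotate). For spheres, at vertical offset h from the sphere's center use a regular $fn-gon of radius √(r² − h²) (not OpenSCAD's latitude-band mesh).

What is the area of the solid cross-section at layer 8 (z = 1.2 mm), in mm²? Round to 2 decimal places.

At z = 1.2 mm: the 9×29.5 cube contributes its full rectangle (area 265.50 mm²); the r=8 sphere at (4.5, 1) slices to a regular 24-gon of circumradius 7.997 (√(r²−h²) with h=0.2 from center) (area = (24/2)·7.997²·sin(360°/24) = 198.65 mm²); Subtracting the remaining from the first: starting from the 9×29.5 cube (265.50 mm²), the r=8 sphere at (4.5, 1) partially overlaps it — only the 76.55 mm² overlap (of its 198.65 mm²) is removed, clipping the outline — area = 188.95 mm². Overall, the cross-section is a single solid region. Net area = 188.95 mm².

188.95 mm²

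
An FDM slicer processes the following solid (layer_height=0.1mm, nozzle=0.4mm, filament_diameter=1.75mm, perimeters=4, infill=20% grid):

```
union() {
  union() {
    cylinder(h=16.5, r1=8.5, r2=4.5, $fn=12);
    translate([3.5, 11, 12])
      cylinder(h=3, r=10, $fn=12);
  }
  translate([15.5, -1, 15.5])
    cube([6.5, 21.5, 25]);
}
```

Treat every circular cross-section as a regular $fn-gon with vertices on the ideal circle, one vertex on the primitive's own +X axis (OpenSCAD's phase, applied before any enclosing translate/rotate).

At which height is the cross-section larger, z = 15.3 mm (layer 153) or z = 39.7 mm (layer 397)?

layer 397 (z = 39.7 mm)

Layer 153 (z = 15.3): the cone contributes a regular 12-gon of circumradius 4.791 (interpolated between r1=8.5 and r2=4.5 at t=0.927) (area = (12/2)·4.791²·sin(360°/12) = 68.86 mm²); the cylinder at (3.5, 11) does not reach this height (z outside [12, 15]); Taking the union: only the cone is present, so the union is just that shape — area = 68.86 mm²; the cube at (15.5, -1) does not reach this height (z outside [15.5, 40.5]); Merging all regions: only that combined region is present, so the union is just that shape — area = 68.86 mm². So its area = 68.86 mm². Layer 397 (z = 39.7): the cone is absent (z outside [0, 16.5]); the cylinder at (3.5, 11) is not intersected at this z (z outside [12, 15]); Taking the union: nothing is present at this height; the cube at (15.5, -1) is present — its section is the full 6.5×21.5 rectangle (area 139.75 mm²); Merging all regions: only the 6.5×21.5 cube at (15.5, -1) is present, so the union is just that shape — area = 139.75 mm². So its area = 139.75 mm². Layer 397 is larger (139.75 vs 68.86 mm²).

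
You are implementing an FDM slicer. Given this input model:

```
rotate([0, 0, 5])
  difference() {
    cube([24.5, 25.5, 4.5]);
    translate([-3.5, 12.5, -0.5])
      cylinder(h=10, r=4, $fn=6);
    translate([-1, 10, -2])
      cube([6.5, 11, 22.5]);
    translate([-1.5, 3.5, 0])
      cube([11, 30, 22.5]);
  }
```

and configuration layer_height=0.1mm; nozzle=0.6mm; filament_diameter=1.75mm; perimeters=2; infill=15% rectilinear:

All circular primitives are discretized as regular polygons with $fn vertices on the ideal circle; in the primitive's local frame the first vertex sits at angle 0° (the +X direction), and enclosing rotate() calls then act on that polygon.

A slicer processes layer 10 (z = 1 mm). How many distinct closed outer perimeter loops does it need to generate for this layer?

At z = 1 mm: the cube (footprint 24.5×25.5) is included at this height; the cylinder at (-3.5, 12.5): section is a regular 6-gon, circumradius r=4; the cube at (-1, 10) (footprint 6.5×11) is included at this height; the 11×30 cube at (-1.5, 3.5) contributes its full rectangle; After the difference (first − rest): starting from the 24.5×25.5 cube, the r=4 cylinder at (-3.5, 12.5) partially overlaps it — only the 0.43 mm² overlap (of its 41.57 mm²) is removed, clipping the outline; the 6.5×11 cube at (-1, 10) partially overlaps it — only the 60.07 mm² overlap (of its 71.50 mm²) is removed, clipping the outline; the 11×30 cube at (-1.5, 3.5) partially overlaps it — only the 148.50 mm² overlap (of its 330.00 mm²) is removed, clipping the outline — 1 connected region; (whole slice rotated 5° about Z — lengths, areas and connectivity unchanged). The result has 1 disconnected region.

1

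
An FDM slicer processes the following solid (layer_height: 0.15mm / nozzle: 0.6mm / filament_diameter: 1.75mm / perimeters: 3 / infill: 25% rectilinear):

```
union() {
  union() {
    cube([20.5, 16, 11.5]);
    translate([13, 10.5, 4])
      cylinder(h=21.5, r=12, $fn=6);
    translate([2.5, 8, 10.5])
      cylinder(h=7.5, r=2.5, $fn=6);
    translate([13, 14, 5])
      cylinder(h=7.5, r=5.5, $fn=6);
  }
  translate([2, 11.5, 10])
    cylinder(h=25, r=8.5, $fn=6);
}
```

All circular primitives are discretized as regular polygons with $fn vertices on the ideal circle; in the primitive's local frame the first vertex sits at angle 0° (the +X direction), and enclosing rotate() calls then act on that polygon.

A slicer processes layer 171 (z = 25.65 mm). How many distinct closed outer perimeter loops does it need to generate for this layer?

1

At z = 25.65 mm: the cube is not intersected at this z (z outside [0, 11.5]); the cylinder at (13, 10.5) does not reach this height (z outside [4, 25.5]); the cylinder at (2.5, 8) is absent (z outside [10.5, 18]); the cylinder at (13, 14) is not intersected at this z (z outside [5, 12.5]); Merging all regions: nothing is present at this height; the cylinder at (2, 11.5): section is a regular 6-gon, circumradius r=8.5; Taking the union: only the r=8.5 cylinder at (2, 11.5) is present, so the union is just that shape — 1 connected region. The result has 1 disconnected region.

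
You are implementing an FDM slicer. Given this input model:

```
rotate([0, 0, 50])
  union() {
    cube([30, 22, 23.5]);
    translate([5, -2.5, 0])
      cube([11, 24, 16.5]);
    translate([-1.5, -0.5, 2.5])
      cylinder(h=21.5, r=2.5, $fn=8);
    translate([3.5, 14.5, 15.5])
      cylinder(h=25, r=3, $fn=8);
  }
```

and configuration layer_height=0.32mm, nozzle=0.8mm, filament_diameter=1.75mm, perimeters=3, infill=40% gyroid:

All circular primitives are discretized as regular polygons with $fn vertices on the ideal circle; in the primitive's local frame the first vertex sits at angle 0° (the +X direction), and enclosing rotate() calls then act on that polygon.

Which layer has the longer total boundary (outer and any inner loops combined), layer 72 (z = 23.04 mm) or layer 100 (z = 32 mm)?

layer 72 (z = 23.04 mm)

Layer 72 (z = 23.04): the 30×22 cube contributes its full rectangle (perimeter 104.00 mm); the cube at (5, -2.5) does not reach this height (z outside [0, 16.5]); the r=2.5 cylinder at (-1.5, -0.5) gives a regular 8-gon of circumradius 2.5 (constant along its height) (perimeter = 2·8·2.500·sin(180°/8) = 15.31 mm); the r=3 cylinder at (3.5, 14.5) contributes a regular 8-gon of circumradius 3 (perimeter = 2·8·3.000·sin(180°/8) = 18.37 mm); Combining (union): the regions partially overlap (shared area 26.14 mm²), so the edge portions inside another operand are dropped and the merged outline is re-measured after clipping — boundary = 115.47 mm; (whole slice rotated 50° about Z — lengths, areas and connectivity unchanged). So its perimeter = 115.47 mm. Layer 100 (z = 32): the cube is absent (z outside [0, 23.5]); the cube at (5, -2.5) is not intersected at this z (z outside [0, 16.5]); the cylinder at (-1.5, -0.5) does not reach this height (z outside [2.5, 24]); the r=3 cylinder at (3.5, 14.5) contributes a regular 8-gon of circumradius 3 (perimeter = 2·8·3.000·sin(180°/8) = 18.37 mm); Combining (union): only the r=3 cylinder at (3.5, 14.5) is present, so the union is just that shape — boundary = 18.37 mm; (whole slice rotated 50° about Z — lengths, areas and connectivity unchanged). So its perimeter = 18.37 mm. Layer 72 is larger (115.47 vs 18.37 mm).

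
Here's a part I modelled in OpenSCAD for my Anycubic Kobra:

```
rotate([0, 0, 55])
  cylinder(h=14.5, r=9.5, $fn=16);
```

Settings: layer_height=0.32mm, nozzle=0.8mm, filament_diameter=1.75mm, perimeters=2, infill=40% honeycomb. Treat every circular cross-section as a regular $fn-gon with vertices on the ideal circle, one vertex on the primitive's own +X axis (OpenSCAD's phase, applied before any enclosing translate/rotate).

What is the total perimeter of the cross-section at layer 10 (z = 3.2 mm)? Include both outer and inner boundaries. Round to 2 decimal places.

At z = 3.2 mm: the r=9.5 cylinder gives a regular 16-gon of circumradius 9.5 (constant along its height) (perimeter = 2·16·9.500·sin(180°/16) = 59.31 mm); (rotated 55° about Z; rotation is an isometry so areas/perimeters/island counts are preserved). Overall, the cross-section is a single solid region. Total boundary length (outer) = 59.31 mm.

59.31 mm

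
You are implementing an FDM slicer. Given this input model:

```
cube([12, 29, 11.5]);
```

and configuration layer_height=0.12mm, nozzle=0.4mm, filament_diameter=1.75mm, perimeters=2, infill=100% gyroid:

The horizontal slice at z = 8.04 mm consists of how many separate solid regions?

1

At z = 8.04 mm: the cube (footprint 12×29) is included at this height. The result has 1 disconnected region.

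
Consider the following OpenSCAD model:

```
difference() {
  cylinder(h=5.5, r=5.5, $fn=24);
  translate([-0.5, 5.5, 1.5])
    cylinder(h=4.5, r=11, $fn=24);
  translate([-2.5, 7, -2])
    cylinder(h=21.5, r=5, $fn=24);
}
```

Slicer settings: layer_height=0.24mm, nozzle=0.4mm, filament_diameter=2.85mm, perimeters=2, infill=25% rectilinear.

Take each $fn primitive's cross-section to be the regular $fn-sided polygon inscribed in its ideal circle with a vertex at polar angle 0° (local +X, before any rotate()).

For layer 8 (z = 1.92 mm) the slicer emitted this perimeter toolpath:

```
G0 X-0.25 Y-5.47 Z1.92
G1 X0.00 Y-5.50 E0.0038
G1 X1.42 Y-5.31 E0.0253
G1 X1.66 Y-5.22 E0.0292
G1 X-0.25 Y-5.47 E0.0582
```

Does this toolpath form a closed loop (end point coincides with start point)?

Start point (G0): (-0.25, -5.47). End point (last G1): the path returns to the start — closed.

yes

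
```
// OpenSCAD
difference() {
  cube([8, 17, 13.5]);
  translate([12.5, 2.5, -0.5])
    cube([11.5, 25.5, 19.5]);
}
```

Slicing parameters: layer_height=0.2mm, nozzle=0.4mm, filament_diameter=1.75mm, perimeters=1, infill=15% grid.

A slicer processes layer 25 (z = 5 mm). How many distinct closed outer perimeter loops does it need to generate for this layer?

At z = 5 mm: the cube is present — its section is the full 8×17 rectangle; the 11.5×25.5 cube at (12.5, 2.5) contributes its full rectangle; Subtracting the remaining from the first: starting from the 8×17 cube, the 11.5×25.5 cube at (12.5, 2.5) misses the remaining region (no effect) — 1 connected region. The result has 1 disconnected region.

1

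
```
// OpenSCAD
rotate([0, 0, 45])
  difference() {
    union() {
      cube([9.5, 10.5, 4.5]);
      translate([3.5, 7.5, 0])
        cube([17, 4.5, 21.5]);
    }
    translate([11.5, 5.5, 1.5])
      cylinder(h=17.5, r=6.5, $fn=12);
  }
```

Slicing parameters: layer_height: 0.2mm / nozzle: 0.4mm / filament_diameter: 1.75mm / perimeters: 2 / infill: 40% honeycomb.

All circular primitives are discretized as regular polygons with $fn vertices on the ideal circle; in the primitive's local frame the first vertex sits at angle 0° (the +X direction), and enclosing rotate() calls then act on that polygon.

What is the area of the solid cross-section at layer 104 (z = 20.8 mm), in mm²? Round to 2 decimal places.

76.50 mm²

At z = 20.8 mm: the cube is not intersected at this z (z outside [0, 4.5]); the cube at (3.5, 7.5) is present — its section is the full 17×4.5 rectangle (area 76.50 mm²); Combining (union): only the 17×4.5 cube at (3.5, 7.5) is present, so the union is just that shape — area = 76.50 mm²; the cylinder at (11.5, 5.5) is not intersected at this z (z outside [1.5, 19]); Taking the first minus the rest: none of the subtracted shapes is present at this height, so that combined region is unchanged — area = 76.50 mm²; (whole slice rotated 45° about Z — lengths, areas and connectivity unchanged). Overall, the cross-section is a single solid region. Net area = 76.50 mm².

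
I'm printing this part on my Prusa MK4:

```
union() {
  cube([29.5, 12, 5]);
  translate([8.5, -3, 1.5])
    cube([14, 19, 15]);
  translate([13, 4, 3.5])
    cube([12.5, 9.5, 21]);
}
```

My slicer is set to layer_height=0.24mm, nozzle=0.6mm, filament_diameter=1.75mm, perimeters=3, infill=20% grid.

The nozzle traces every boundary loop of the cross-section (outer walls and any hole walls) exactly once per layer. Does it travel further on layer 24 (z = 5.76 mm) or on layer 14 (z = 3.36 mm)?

Layer 24 (z = 5.76): the cube does not reach this height (z outside [0, 5]); the cube at (8.5, -3) is present — its section is the full 14×19 rectangle (perimeter 66.00 mm); the 12.5×9.5 cube at (13, 4) contributes its full rectangle (perimeter 44.00 mm); Combining (union): the regions partially overlap (shared area 90.25 mm²), so the edge portions inside another operand are dropped and the merged outline is re-measured after clipping — boundary = 72.00 mm. So its perimeter = 72.00 mm. Layer 14 (z = 3.36): the cube (footprint 29.5×12) is included at this height (perimeter 83.00 mm); the cube at (8.5, -3) (footprint 14×19) is included at this height (perimeter 66.00 mm); the cube at (13, 4) is absent (z outside [3.5, 24.5]); Taking the union: the regions partially overlap (shared area 168.00 mm²), so the edge portions inside another operand are dropped and the merged outline is re-measured after clipping — boundary = 97.00 mm. So its perimeter = 97.00 mm. Layer 14 is larger (97.00 vs 72.00 mm).

layer 14 (z = 3.36 mm)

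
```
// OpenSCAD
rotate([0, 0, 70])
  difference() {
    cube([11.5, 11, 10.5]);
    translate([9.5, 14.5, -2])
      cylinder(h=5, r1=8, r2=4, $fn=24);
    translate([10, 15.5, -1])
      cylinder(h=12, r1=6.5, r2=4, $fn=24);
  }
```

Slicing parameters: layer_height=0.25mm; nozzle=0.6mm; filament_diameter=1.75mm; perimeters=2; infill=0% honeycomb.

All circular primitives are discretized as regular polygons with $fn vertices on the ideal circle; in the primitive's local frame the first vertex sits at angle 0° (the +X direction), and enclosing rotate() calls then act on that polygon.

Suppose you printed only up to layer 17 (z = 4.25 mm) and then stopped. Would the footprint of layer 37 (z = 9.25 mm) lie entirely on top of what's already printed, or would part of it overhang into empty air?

part overhangs

Compare the two slices. At z = 4.25: the cube is present — its section is the full 11.5×11 rectangle (area 126.50 mm²); the cone at (9.5, 14.5) is not intersected at this z (z outside [-2, 3]); the cone at (10, 15.5): at t=0.438 of its height the radius interpolates to r₁+(r₂−r₁)t = 5.406, giving a regular 24-gon of that circumradius (area = (24/2)·5.406²·sin(360°/24) = 90.78 mm²); Subtracting the remaining from the first: starting from the 11.5×11 cube (126.50 mm²), the cone at (10, 15.5) partially overlaps it — only the 2.96 mm² overlap (of its 90.78 mm²) is removed, clipping the outline — area = 123.54 mm²; (whole slice rotated 70° about Z — lengths, areas and connectivity unchanged). At z = 9.25: the cube (footprint 11.5×11) is included at this height (area 126.50 mm²); the cone at (9.5, 14.5) is absent (z outside [-2, 3]); the cone at (10, 15.5): at t=0.854 of its height the radius interpolates to r₁+(r₂−r₁)t = 4.365, giving a regular 24-gon of that circumradius (area = (24/2)·4.365²·sin(360°/24) = 59.16 mm²); Taking the first minus the rest: starting from the 11.5×11 cube (126.50 mm²), the cone at (10, 15.5) misses the remaining region (no effect) — area = 126.50 mm²; (whole slice rotated 70° about Z — lengths, areas and connectivity unchanged). Checking containment: at z = 9.25 the cross-section extends beyond the z = 4.25 cross-section by about 2.96 mm².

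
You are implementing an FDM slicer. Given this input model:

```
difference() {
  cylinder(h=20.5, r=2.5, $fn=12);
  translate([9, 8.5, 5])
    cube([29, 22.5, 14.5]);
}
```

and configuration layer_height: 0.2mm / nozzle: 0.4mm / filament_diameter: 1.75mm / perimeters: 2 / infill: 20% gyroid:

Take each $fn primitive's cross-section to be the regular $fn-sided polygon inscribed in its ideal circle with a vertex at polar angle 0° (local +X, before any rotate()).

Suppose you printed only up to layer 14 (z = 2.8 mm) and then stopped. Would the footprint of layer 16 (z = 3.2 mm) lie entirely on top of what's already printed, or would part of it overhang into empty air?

entirely on top

Compare the two slices. At z = 2.8: the r=2.5 cylinder gives a regular 12-gon of circumradius 2.5 (constant along its height) (area = (12/2)·2.500²·sin(360°/12) = 18.75 mm²); the cube at (9, 8.5) is not intersected at this z (z outside [5, 19.5]); Subtracting the remaining from the first: none of the subtracted shapes is present at this height, so the r=2.5 cylinder is unchanged — area = 18.75 mm². At z = 3.2: the r=2.5 cylinder contributes a regular 12-gon of circumradius 2.5 (area = (12/2)·2.500²·sin(360°/12) = 18.75 mm²); the cube at (9, 8.5) is absent (z outside [5, 19.5]); Taking the first minus the rest: none of the subtracted shapes is present at this height, so the r=2.5 cylinder is unchanged — area = 18.75 mm². Checking containment: the cross-section at z = 3.2 is a subset of the cross-section at z = 2.8.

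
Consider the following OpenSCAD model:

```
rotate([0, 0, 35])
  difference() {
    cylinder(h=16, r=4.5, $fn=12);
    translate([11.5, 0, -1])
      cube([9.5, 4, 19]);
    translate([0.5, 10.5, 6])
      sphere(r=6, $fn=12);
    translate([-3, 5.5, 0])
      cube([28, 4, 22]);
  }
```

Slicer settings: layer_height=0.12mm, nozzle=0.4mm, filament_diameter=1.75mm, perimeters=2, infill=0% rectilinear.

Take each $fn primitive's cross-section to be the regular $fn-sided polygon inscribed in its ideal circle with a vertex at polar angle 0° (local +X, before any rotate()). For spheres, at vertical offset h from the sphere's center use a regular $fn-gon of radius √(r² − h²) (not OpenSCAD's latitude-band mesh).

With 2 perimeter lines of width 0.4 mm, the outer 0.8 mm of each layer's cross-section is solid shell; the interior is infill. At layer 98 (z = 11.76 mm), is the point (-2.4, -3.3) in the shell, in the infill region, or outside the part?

shell

At z = 11.76 mm: the r=4.5 cylinder contributes a regular 12-gon of circumradius 4.5; the cube at (11.5, 0) is present — its section is the full 9.5×4 rectangle; the r=6 sphere at (0.5, 10.5) slices to a regular 12-gon of circumradius 1.680 (√(r²−h²) with h=5.76 from center); the cube at (-3, 5.5) (footprint 28×4) is included at this height; After the difference (first − rest): starting from the r=4.5 cylinder, the 9.5×4 cube at (11.5, 0) misses the remaining region (no effect); the r=6 sphere at (0.5, 10.5) misses the remaining region (no effect); the 28×4 cube at (-3, 5.5) misses the remaining region (no effect) — 1 connected region; (whole slice rotated 35° about Z — lengths, areas and connectivity unchanged). Overall, the cross-section is a single solid region. Undo the 35° rotation: the query point maps to (-3.859, -1.327) in the un-rotated model frame. The nearest boundary edge runs (-3.90, -2.25)→(-4.50, 0.00); distance from the point to it = 0.28 mm. The point is inside the cross-section, 0.28 mm from the nearest boundary — within the 0.8 mm shell band (2 × 0.4).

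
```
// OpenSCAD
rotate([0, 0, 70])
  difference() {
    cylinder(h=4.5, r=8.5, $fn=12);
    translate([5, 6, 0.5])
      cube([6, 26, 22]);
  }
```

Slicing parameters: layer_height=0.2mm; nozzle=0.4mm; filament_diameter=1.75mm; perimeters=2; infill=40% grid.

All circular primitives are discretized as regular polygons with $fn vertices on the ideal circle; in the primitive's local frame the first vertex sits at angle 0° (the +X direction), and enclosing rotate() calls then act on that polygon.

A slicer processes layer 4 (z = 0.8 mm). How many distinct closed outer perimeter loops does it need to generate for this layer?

1

At z = 0.8 mm: the r=8.5 cylinder gives a regular 12-gon of circumradius 8.5 (constant along its height); the 6×26 cube at (5, 6) contributes its full rectangle; Taking the first minus the rest: starting from the r=8.5 cylinder, the 6×26 cube at (5, 6) partially overlaps it — only the 0.19 mm² overlap (of its 156.00 mm²) is removed, clipping the outline — 1 connected region; (rotated 70° about Z; rotation is an isometry so areas/perimeters/island counts are preserved). The result has 1 disconnected region.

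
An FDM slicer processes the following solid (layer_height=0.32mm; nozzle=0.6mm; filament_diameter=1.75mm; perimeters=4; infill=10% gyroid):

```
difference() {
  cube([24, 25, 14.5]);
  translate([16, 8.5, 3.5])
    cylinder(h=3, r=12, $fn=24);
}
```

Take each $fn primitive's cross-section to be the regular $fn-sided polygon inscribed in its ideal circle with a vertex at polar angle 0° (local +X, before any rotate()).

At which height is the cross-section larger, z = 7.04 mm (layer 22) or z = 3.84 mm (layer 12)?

layer 22 (z = 7.04 mm)

Layer 22 (z = 7.04): the 24×25 cube contributes its full rectangle (area 600.00 mm²); the cylinder at (16, 8.5) does not reach this height (z outside [3.5, 6.5]); Taking the first minus the rest: none of the subtracted shapes is present at this height, so the 24×25 cube is unchanged — area = 600.00 mm². So its area = 600.00 mm². Layer 12 (z = 3.84): the cube is present — its section is the full 24×25 rectangle (area 600.00 mm²); the r=12 cylinder at (16, 8.5) gives a regular 24-gon of circumradius 12 (constant along its height) (area = (24/2)·12.000²·sin(360°/24) = 447.24 mm²); Taking the first minus the rest: starting from the 24×25 cube (600.00 mm²), the r=12 cylinder at (16, 8.5) partially overlaps it — only the 359.54 mm² overlap (of its 447.24 mm²) is removed, clipping the outline — area = 240.46 mm². So its area = 240.46 mm². Layer 22 is larger (600.00 vs 240.46 mm²).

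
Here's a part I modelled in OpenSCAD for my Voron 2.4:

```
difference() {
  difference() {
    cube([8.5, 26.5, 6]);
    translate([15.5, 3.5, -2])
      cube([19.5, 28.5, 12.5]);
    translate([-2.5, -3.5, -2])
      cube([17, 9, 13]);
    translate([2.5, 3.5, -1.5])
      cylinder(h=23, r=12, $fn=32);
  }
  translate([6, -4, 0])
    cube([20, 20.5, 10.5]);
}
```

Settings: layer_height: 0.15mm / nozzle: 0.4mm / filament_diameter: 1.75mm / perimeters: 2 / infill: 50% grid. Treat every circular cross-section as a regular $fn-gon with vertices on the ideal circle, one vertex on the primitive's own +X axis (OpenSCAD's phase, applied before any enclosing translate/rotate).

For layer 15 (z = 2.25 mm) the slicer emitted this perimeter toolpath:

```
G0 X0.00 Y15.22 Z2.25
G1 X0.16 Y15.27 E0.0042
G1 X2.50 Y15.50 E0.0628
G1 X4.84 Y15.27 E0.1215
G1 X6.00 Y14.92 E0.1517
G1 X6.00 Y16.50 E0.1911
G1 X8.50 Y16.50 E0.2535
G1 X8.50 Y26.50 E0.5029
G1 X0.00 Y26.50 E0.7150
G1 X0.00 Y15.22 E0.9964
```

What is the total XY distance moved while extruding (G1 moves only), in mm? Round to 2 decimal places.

39.94 mm

Sum the Euclidean lengths of each G1 segment: total = 39.94 mm.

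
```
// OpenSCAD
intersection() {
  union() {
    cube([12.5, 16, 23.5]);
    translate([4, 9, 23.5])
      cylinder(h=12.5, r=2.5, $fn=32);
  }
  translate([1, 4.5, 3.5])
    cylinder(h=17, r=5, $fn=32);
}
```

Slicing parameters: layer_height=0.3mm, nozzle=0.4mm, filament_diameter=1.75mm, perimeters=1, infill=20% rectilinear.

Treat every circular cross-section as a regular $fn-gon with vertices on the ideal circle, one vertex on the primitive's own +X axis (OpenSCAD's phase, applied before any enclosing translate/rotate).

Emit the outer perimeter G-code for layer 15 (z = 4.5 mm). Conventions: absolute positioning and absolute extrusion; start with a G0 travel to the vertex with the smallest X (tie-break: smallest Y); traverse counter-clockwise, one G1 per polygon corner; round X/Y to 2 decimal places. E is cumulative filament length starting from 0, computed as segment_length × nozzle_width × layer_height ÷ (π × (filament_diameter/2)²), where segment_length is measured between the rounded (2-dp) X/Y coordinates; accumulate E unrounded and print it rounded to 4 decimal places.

G0 X0.00 Y0.00 Z4.50
G1 X3.14 Y0.00 E0.1567
G1 X3.78 Y0.34 E0.1928
G1 X4.54 Y0.96 E0.2417
G1 X5.16 Y1.72 E0.2907
G1 X5.62 Y2.59 E0.3398
G1 X5.90 Y3.52 E0.3882
G1 X6.00 Y4.50 E0.4374
G1 X5.90 Y5.48 E0.4865
G1 X5.62 Y6.41 E0.5350
G1 X5.16 Y7.28 E0.5841
G1 X4.54 Y8.04 E0.6330
G1 X3.78 Y8.66 E0.6819
G1 X2.91 Y9.12 E0.7310
G1 X1.98 Y9.40 E0.7795
G1 X1.00 Y9.50 E0.8286
G1 X0.02 Y9.40 E0.8778
G1 X0.00 Y9.40 E0.8788
G1 X0.00 Y0.00 E1.3478

At z = 4.5 mm: the cube is present — its section is the full 12.5×16 rectangle; the cylinder at (4, 9) is not intersected at this z (z outside [23.5, 36]); Merging all regions: only the 12.5×16 cube is present, so the union is just that shape — 1 connected region; the cylinder at (1, 4.5): section is a regular 32-gon, circumradius r=5; After intersecting: the r=5 cylinder at (1, 4.5) partially overlaps the result so far; clipping to the common part keeps 47.77 mm² — 1 connected region. The outline is a single polygon with 18 vertices. Extrusion per mm of travel: 0.4 × 0.3 / (π × 0.875²) = 0.049890. Accumulating E over each segment gives final E = 1.3478.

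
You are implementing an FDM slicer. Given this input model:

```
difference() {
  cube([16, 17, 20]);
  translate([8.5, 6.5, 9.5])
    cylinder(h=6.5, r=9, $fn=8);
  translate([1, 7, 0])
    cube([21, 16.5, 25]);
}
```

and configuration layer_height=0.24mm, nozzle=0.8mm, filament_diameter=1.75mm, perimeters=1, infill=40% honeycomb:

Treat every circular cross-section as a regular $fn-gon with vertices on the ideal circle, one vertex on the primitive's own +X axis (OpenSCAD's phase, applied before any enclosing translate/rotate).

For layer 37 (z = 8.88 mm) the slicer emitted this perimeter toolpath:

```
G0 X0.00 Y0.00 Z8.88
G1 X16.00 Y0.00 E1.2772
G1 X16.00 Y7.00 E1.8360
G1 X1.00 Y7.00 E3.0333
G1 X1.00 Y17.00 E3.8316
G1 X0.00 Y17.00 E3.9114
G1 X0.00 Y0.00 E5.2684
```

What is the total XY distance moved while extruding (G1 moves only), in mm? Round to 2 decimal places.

Sum the Euclidean lengths of each G1 segment: total = 66.00 mm.

66.00 mm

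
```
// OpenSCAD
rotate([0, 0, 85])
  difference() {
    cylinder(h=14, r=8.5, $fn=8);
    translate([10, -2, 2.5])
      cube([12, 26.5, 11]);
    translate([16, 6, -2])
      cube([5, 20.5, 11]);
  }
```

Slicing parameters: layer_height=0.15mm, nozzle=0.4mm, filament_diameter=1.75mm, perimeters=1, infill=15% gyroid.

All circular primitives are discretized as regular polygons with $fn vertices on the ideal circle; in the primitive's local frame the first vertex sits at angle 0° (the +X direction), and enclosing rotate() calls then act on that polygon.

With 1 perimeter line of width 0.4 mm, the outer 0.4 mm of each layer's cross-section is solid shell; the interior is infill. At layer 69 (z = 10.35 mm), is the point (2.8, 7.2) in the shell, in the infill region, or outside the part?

shell

At z = 10.35 mm: the cylinder: section is a regular 8-gon, circumradius r=8.5; the 12×26.5 cube at (10, -2) contributes its full rectangle; the cube at (16, 6) is not intersected at this z (z outside [-2, 9]); After the difference (first − rest): starting from the r=8.5 cylinder, the 12×26.5 cube at (10, -2) misses the remaining region (no effect) — 1 connected region; (rotated 85° about Z; rotation is an isometry so areas/perimeters/island counts are preserved). Overall, the cross-section is a single solid region. Undo the 85° rotation: the query point maps to (7.417, -2.162) in the un-rotated model frame. The nearest boundary edge runs (8.50, 0.00)→(6.01, -6.01); distance from the point to it = 0.17 mm. The point is inside the cross-section, 0.17 mm from the nearest boundary — within the 0.4 mm shell band (1 × 0.4).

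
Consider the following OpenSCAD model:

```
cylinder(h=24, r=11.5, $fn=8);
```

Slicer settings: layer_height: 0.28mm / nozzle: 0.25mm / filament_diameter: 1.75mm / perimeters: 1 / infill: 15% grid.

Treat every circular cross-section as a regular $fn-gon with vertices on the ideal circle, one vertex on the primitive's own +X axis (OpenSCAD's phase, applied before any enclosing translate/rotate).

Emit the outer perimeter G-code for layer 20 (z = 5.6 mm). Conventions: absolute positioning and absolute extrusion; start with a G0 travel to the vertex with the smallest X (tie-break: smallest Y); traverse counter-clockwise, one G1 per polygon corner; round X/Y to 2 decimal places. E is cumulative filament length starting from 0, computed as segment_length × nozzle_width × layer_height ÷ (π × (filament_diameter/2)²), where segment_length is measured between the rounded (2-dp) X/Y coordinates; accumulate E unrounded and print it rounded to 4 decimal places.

At z = 5.6 mm: the r=11.5 cylinder gives a regular 8-gon of circumradius 11.5 (constant along its height). The outline is a single polygon with 8 vertices. Extrusion per mm of travel: 0.25 × 0.28 / (π × 0.875²) = 0.029103. Accumulating E over each segment gives final E = 2.0490.

G0 X-11.50 Y0.00 Z5.60
G1 X-8.13 Y-8.13 E0.2561
G1 X0.00 Y-11.50 E0.5123
G1 X8.13 Y-8.13 E0.7684
G1 X11.50 Y0.00 E1.0245
G1 X8.13 Y8.13 E1.2806
G1 X0.00 Y11.50 E1.5368
G1 X-8.13 Y8.13 E1.7929
G1 X-11.50 Y0.00 E2.0490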